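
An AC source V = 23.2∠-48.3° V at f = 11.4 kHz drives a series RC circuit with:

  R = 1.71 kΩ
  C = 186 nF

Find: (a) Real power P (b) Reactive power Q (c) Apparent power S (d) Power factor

Step 1 — Angular frequency: ω = 2π·f = 2π·1.14e+04 = 7.163e+04 rad/s.
Step 2 — Component impedances:
  R: Z = R = 1710 Ω
  C: Z = 1/(jωC) = -j/(ω·C) = 0 - j75.06 Ω
Step 3 — Series combination: Z_total = R + C = 1710 - j75.06 Ω = 1712∠-2.5° Ω.
Step 4 — Source phasor: V = 23.2∠-48.3° V = 15.43 - j17.32 V.
Step 5 — Current: I = V / Z = 0.009452 - j0.009715 A = 0.01355∠-45.8° A.
Step 6 — Complex power: S = V·I* = 0.3142 - j0.01379 VA.
Step 7 — Real power: P = Re(S) = 0.3142 W.
Step 8 — Reactive power: Q = Im(S) = -0.01379 VAR.
Step 9 — Apparent power: |S| = 0.3145 VA.
Step 10 — Power factor: PF = P/|S| = 0.999 (leading).

(a) P = 0.3142 W  (b) Q = -0.01379 VAR  (c) S = 0.3145 VA  (d) PF = 0.999 (leading)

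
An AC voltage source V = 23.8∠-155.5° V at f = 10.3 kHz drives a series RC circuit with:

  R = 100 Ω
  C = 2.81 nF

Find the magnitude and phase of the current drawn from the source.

Step 1 — Angular frequency: ω = 2π·f = 2π·1.03e+04 = 6.472e+04 rad/s.
Step 2 — Component impedances:
  R: Z = R = 100 Ω
  C: Z = 1/(jωC) = -j/(ω·C) = 0 - j5499 Ω
Step 3 — Series combination: Z_total = R + C = 100 - j5499 Ω = 5500∠-89.0° Ω.
Step 4 — Source phasor: V = 23.8∠-155.5° V = -21.66 - j9.87 V.
Step 5 — Ohm's law: I = V / Z_total = (-21.66 - j9.87) / (100 - j5499) = 0.001723 - j0.00397 A.
Step 6 — Convert to polar: |I| = 0.004327 A, ∠I = -66.5°.

I = 0.004327∠-66.5° A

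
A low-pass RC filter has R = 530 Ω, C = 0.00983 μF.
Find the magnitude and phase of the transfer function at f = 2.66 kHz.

Step 1 — Angular frequency: ω = 2π·2660 = 1.671e+04 rad/s.
Step 2 — Transfer function: H(jω) = 1/(1 + jωRC).
Step 3 — Denominator: 1 + jωRC = 1 + j·1.671e+04·530·9.83e-09 = 1 + j0.08707.
Step 4 — H = 0.9925 - j0.08642.
Step 5 — Magnitude: |H| = 0.9962 (-0.0 dB); phase: φ = -5.0°.

|H| = 0.9962 (-0.0 dB), φ = -5.0°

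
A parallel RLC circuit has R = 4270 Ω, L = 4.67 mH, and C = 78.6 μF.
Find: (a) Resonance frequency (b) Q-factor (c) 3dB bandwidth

Step 1 — Resonance: ω₀ = 1/√(LC) = 1/√(0.00467·7.86e-05) = 1651 rad/s.
Step 2 — f₀ = ω₀/(2π) = 262.7 Hz.
Step 3 — Parallel Q: Q = R/(ω₀L) = 4270/(1651·0.00467) = 554.
Step 4 — Bandwidth: Δω = ω₀/Q = 2.98 rad/s; BW = Δω/(2π) = 0.4742 Hz.

(a) f₀ = 262.7 Hz  (b) Q = 554  (c) BW = 0.4742 Hz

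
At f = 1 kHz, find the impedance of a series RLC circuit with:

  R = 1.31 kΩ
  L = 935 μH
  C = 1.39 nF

Step 1 — Angular frequency: ω = 2π·f = 2π·1000 = 6283 rad/s.
Step 2 — Component impedances:
  R: Z = R = 1310 Ω
  L: Z = jωL = j·6283·0.000935 = 0 + j5.875 Ω
  C: Z = 1/(jωC) = -j/(ω·C) = 0 - j1.145e+05 Ω
Step 3 — Series combination: Z_total = R + L + C = 1310 - j1.145e+05 Ω = 1.145e+05∠-89.3° Ω.

Z = 1310 - j1.145e+05 Ω = 1.145e+05∠-89.3° Ω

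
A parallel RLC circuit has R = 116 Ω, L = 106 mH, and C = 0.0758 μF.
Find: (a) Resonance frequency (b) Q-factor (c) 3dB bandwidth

Step 1 — Resonance: ω₀ = 1/√(LC) = 1/√(0.106·7.58e-08) = 1.116e+04 rad/s.
Step 2 — f₀ = ω₀/(2π) = 1776 Hz.
Step 3 — Parallel Q: Q = R/(ω₀L) = 116/(1.116e+04·0.106) = 0.09809.
Step 4 — Bandwidth: Δω = ω₀/Q = 1.137e+05 rad/s; BW = Δω/(2π) = 1.81e+04 Hz.

(a) f₀ = 1776 Hz  (b) Q = 0.09809  (c) BW = 1.81e+04 Hz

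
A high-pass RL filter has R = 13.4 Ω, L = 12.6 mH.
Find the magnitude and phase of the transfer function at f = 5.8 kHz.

Step 1 — Angular frequency: ω = 2π·5800 = 3.644e+04 rad/s.
Step 2 — Transfer function: H(jω) = jωL/(R + jωL).
Step 3 — Numerator jωL = j·459.2; denominator R + jωL = 13.4 + j459.2.
Step 4 — H = 0.9991 + j0.02916.
Step 5 — Magnitude: |H| = 0.9996 (-0.0 dB); phase: φ = 1.7°.

|H| = 0.9996 (-0.0 dB), φ = 1.7°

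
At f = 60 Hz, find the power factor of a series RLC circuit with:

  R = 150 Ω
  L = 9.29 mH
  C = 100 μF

Step 1 — Angular frequency: ω = 2π·f = 2π·60 = 377 rad/s.
Step 2 — Component impedances:
  R: Z = R = 150 Ω
  L: Z = jωL = j·377·0.00929 = 0 + j3.502 Ω
  C: Z = 1/(jωC) = -j/(ω·C) = 0 - j26.53 Ω
Step 3 — Series combination: Z_total = R + L + C = 150 - j23.02 Ω = 151.8∠-8.7° Ω.
Step 4 — Power factor: PF = cos(φ) = Re(Z)/|Z| = 150/151.76 = 0.9884.
Step 5 — Type: Im(Z) = -23.02 ⇒ leading (phase φ = -8.7°).

PF = 0.9884 (leading, φ = -8.7°)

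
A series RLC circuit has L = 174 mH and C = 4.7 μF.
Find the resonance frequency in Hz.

Step 1 — Resonance condition Im(Z)=0 gives ω₀ = 1/√(LC).
Step 2 — ω₀ = 1/√(0.174·4.7e-06) = 1106 rad/s.
Step 3 — f₀ = ω₀/(2π) = 176 Hz.

f₀ = 176 Hz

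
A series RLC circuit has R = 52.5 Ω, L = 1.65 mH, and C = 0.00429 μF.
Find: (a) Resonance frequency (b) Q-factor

Step 1 — Resonance condition Im(Z)=0 gives ω₀ = 1/√(LC).
Step 2 — ω₀ = 1/√(0.00165·4.29e-09) = 3.759e+05 rad/s.
Step 3 — f₀ = ω₀/(2π) = 5.982e+04 Hz.
Step 4 — Series Q: Q = ω₀L/R = 3.759e+05·0.00165/52.5 = 11.81.

(a) f₀ = 5.982e+04 Hz  (b) Q = 11.81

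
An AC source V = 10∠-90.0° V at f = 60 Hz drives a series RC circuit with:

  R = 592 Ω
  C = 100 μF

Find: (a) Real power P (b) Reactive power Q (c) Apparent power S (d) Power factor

Step 1 — Angular frequency: ω = 2π·f = 2π·60 = 377 rad/s.
Step 2 — Component impedances:
  R: Z = R = 592 Ω
  C: Z = 1/(jωC) = -j/(ω·C) = 0 - j26.53 Ω
Step 3 — Series combination: Z_total = R + C = 592 - j26.53 Ω = 592.6∠-2.6° Ω.
Step 4 — Source phasor: V = 10∠-90.0° V = 0 - j10 V.
Step 5 — Current: I = V / Z = 0.0007554 - j0.01686 A = 0.01687∠-87.4° A.
Step 6 — Complex power: S = V·I* = 0.1686 - j0.007554 VA.
Step 7 — Real power: P = Re(S) = 0.1686 W.
Step 8 — Reactive power: Q = Im(S) = -0.007554 VAR.
Step 9 — Apparent power: |S| = 0.1687 VA.
Step 10 — Power factor: PF = P/|S| = 0.999 (leading).

(a) P = 0.1686 W  (b) Q = -0.007554 VAR  (c) S = 0.1687 VA  (d) PF = 0.999 (leading)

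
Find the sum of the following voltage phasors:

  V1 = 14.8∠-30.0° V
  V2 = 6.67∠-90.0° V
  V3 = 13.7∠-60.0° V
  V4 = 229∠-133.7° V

Step 1 — Convert each phasor to rectangular form:
  V1 = 14.8·(cos(-30.0°) + j·sin(-30.0°)) = 12.82 - j7.4 V
  V2 = 6.67·(cos(-90.0°) + j·sin(-90.0°)) = 0 - j6.67 V
  V3 = 13.7·(cos(-60.0°) + j·sin(-60.0°)) = 6.85 - j11.86 V
  V4 = 229·(cos(-133.7°) + j·sin(-133.7°)) = -158.2 - j165.6 V
Step 2 — Sum components: V_total = -138.5 - j191.5 V.
Step 3 — Convert to polar: |V_total| = 236.4 V, ∠V_total = -125.9°.

V_total = 236.4∠-125.9° V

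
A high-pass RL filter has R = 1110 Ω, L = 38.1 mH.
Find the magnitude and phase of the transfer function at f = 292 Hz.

Step 1 — Angular frequency: ω = 2π·292 = 1835 rad/s.
Step 2 — Transfer function: H(jω) = jωL/(R + jωL).
Step 3 — Numerator jωL = j·69.9; denominator R + jωL = 1110 + j69.9.
Step 4 — H = 0.00395 + j0.06273.
Step 5 — Magnitude: |H| = 0.06285 (-24.0 dB); phase: φ = 86.4°.

|H| = 0.06285 (-24.0 dB), φ = 86.4°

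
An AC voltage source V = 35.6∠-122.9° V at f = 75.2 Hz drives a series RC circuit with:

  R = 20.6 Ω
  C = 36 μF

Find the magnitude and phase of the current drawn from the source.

Step 1 — Angular frequency: ω = 2π·f = 2π·75.2 = 472.5 rad/s.
Step 2 — Component impedances:
  R: Z = R = 20.6 Ω
  C: Z = 1/(jωC) = -j/(ω·C) = 0 - j58.79 Ω
Step 3 — Series combination: Z_total = R + C = 20.6 - j58.79 Ω = 62.29∠-70.7° Ω.
Step 4 — Source phasor: V = 35.6∠-122.9° V = -19.34 - j29.89 V.
Step 5 — Ohm's law: I = V / Z_total = (-19.34 - j29.89) / (20.6 - j58.79) = 0.3502 - j0.4516 A.
Step 6 — Convert to polar: |I| = 0.5715 A, ∠I = -52.2°.

I = 0.5715∠-52.2° A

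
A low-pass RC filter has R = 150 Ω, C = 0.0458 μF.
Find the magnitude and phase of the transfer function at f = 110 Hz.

Step 1 — Angular frequency: ω = 2π·110 = 691.2 rad/s.
Step 2 — Transfer function: H(jω) = 1/(1 + jωRC).
Step 3 — Denominator: 1 + jωRC = 1 + j·691.2·150·4.58e-08 = 1 + j0.004748.
Step 4 — H = 1 - j0.004748.
Step 5 — Magnitude: |H| = 1 (-0.0 dB); phase: φ = -0.3°.

|H| = 1 (-0.0 dB), φ = -0.3°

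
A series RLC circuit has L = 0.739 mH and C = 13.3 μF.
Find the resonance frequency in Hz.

Step 1 — Resonance condition Im(Z)=0 gives ω₀ = 1/√(LC).
Step 2 — ω₀ = 1/√(0.000739·1.33e-05) = 1.009e+04 rad/s.
Step 3 — f₀ = ω₀/(2π) = 1605 Hz.

f₀ = 1605 Hz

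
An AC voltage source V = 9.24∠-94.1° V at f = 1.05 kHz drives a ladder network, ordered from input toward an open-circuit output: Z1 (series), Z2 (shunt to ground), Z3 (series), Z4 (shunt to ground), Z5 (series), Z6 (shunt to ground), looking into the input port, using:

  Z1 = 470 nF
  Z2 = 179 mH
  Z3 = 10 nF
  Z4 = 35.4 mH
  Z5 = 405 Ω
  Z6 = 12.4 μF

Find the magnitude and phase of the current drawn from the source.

Step 1 — Angular frequency: ω = 2π·f = 2π·1050 = 6597 rad/s.
Step 2 — Component impedances:
  Z1: Z = 1/(jωC) = -j/(ω·C) = 0 - j322.5 Ω
  Z2: Z = jωL = j·6597·0.179 = 0 + j1181 Ω
  Z3: Z = 1/(jωC) = -j/(ω·C) = 0 - j1.516e+04 Ω
  Z4: Z = jωL = j·6597·0.0354 = 0 + j233.5 Ω
  Z5: Z = R = 405 Ω
  Z6: Z = 1/(jωC) = -j/(ω·C) = 0 - j12.22 Ω
Step 3 — Ladder network (open output): work backward from the far end, alternating series and parallel combinations. Z_in = 0.7594 + j959.5 Ω = 959.5∠90.0° Ω.
Step 4 — Source phasor: V = 9.24∠-94.1° V = -0.6606 - j9.216 V.
Step 5 — Ohm's law: I = V / Z_total = (-0.6606 - j9.216) / (0.7594 + j959.5) = -0.009606 + j0.0006809 A.
Step 6 — Convert to polar: |I| = 0.00963 A, ∠I = 175.9°.

I = 0.00963∠175.9° A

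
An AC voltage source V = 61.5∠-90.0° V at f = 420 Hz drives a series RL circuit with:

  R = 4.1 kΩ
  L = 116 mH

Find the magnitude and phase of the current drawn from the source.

Step 1 — Angular frequency: ω = 2π·f = 2π·420 = 2639 rad/s.
Step 2 — Component impedances:
  R: Z = R = 4100 Ω
  L: Z = jωL = j·2639·0.116 = 0 + j306.1 Ω
Step 3 — Series combination: Z_total = R + L = 4100 + j306.1 Ω = 4111∠4.3° Ω.
Step 4 — Source phasor: V = 61.5∠-90.0° V = 0 - j61.5 V.
Step 5 — Ohm's law: I = V / Z_total = (0 - j61.5) / (4100 + j306.1) = -0.001114 - j0.01492 A.
Step 6 — Convert to polar: |I| = 0.01496 A, ∠I = -94.3°.

I = 0.01496∠-94.3° A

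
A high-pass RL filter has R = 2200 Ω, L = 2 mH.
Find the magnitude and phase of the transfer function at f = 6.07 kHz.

Step 1 — Angular frequency: ω = 2π·6070 = 3.814e+04 rad/s.
Step 2 — Transfer function: H(jω) = jωL/(R + jωL).
Step 3 — Numerator jωL = j·76.28; denominator R + jωL = 2200 + j76.28.
Step 4 — H = 0.001201 + j0.03463.
Step 5 — Magnitude: |H| = 0.03465 (-29.2 dB); phase: φ = 88.0°.

|H| = 0.03465 (-29.2 dB), φ = 88.0°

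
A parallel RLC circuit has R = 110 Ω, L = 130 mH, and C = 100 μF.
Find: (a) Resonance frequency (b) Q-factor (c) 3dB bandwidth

Step 1 — Resonance: ω₀ = 1/√(LC) = 1/√(0.13·0.0001) = 277.4 rad/s.
Step 2 — f₀ = ω₀/(2π) = 44.14 Hz.
Step 3 — Parallel Q: Q = R/(ω₀L) = 110/(277.4·0.13) = 3.051.
Step 4 — Bandwidth: Δω = ω₀/Q = 90.91 rad/s; BW = Δω/(2π) = 14.47 Hz.

(a) f₀ = 44.14 Hz  (b) Q = 3.051  (c) BW = 14.47 Hz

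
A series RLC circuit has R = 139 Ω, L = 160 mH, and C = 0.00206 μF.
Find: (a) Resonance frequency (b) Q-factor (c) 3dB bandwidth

Step 1 — Resonance condition Im(Z)=0 gives ω₀ = 1/√(LC).
Step 2 — ω₀ = 1/√(0.16·2.06e-09) = 5.508e+04 rad/s.
Step 3 — f₀ = ω₀/(2π) = 8767 Hz.
Step 4 — Series Q: Q = ω₀L/R = 5.508e+04·0.16/139 = 63.4.
Step 5 — 3dB bandwidth: Δω = ω₀/Q = 868.8 rad/s; BW = Δω/(2π) = 138.3 Hz.

(a) f₀ = 8767 Hz  (b) Q = 63.4  (c) BW = 138.3 Hz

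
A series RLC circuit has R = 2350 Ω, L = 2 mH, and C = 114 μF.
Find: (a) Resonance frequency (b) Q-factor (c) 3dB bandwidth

Step 1 — Resonance condition Im(Z)=0 gives ω₀ = 1/√(LC).
Step 2 — ω₀ = 1/√(0.002·0.000114) = 2094 rad/s.
Step 3 — f₀ = ω₀/(2π) = 333.3 Hz.
Step 4 — Series Q: Q = ω₀L/R = 2094·0.002/2350 = 0.001782.
Step 5 — 3dB bandwidth: Δω = ω₀/Q = 1.175e+06 rad/s; BW = Δω/(2π) = 1.87e+05 Hz.

(a) f₀ = 333.3 Hz  (b) Q = 0.001782  (c) BW = 1.87e+05 Hz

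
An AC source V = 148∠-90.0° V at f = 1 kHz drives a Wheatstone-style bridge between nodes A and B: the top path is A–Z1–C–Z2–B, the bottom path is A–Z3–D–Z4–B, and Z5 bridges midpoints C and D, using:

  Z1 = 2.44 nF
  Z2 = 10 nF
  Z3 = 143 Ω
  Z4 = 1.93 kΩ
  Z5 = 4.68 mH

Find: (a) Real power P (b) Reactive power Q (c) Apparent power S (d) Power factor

Step 1 — Angular frequency: ω = 2π·f = 2π·1000 = 6283 rad/s.
Step 2 — Component impedances:
  Z1: Z = 1/(jωC) = -j/(ω·C) = 0 - j6.523e+04 Ω
  Z2: Z = 1/(jωC) = -j/(ω·C) = 0 - j1.592e+04 Ω
  Z3: Z = R = 143 Ω
  Z4: Z = R = 1930 Ω
  Z5: Z = jωL = j·6283·0.00468 = 0 + j29.41 Ω
Step 3 — Bridge requires nodal analysis (the Z5 bridge couples midpoints C and D, so the two paths cannot be reduced to a simple series/parallel combination). Setting node B to ground and injecting 1 A at node A, the 3-node admittance system at A, C, D solves to V_A = Z_AB = 2045 - j231.4 Ω = 2058∠-6.5° Ω.
Step 4 — Source phasor: V = 148∠-90.0° V = 0 - j148 V.
Step 5 — Current: I = V / Z = 0.008085 - j0.07146 A = 0.07192∠-83.5° A.
Step 6 — Complex power: S = V·I* = 10.58 - j1.197 VA.
Step 7 — Real power: P = Re(S) = 10.58 W.
Step 8 — Reactive power: Q = Im(S) = -1.197 VAR.
Step 9 — Apparent power: |S| = 10.64 VA.
Step 10 — Power factor: PF = P/|S| = 0.9937 (leading).

(a) P = 10.58 W  (b) Q = -1.197 VAR  (c) S = 10.64 VA  (d) PF = 0.9937 (leading)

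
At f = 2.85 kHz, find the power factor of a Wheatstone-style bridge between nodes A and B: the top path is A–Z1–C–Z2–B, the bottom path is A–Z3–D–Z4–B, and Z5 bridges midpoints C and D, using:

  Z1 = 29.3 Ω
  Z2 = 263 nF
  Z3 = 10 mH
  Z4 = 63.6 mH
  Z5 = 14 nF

Step 1 — Angular frequency: ω = 2π·f = 2π·2850 = 1.791e+04 rad/s.
Step 2 — Component impedances:
  Z1: Z = R = 29.3 Ω
  Z2: Z = 1/(jωC) = -j/(ω·C) = 0 - j212.3 Ω
  Z3: Z = jωL = j·1.791e+04·0.01 = 0 + j179.1 Ω
  Z4: Z = jωL = j·1.791e+04·0.0636 = 0 + j1139 Ω
  Z5: Z = 1/(jωC) = -j/(ω·C) = 0 - j3989 Ω
Step 3 — Bridge requires nodal analysis (the Z5 bridge couples midpoints C and D, so the two paths cannot be reduced to a simple series/parallel combination). Setting node B to ground and injecting 1 A at node A, the 3-node admittance system at A, C, D solves to V_A = Z_AB = 42.14 - j251.9 Ω = 255.4∠-80.5° Ω.
Step 4 — Power factor: PF = cos(φ) = Re(Z)/|Z| = 42.14/255.4 = 0.165.
Step 5 — Type: Im(Z) = -251.9 ⇒ leading (phase φ = -80.5°).

PF = 0.165 (leading, φ = -80.5°)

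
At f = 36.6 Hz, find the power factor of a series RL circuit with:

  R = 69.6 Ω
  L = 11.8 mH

Step 1 — Angular frequency: ω = 2π·f = 2π·36.6 = 230 rad/s.
Step 2 — Component impedances:
  R: Z = R = 69.6 Ω
  L: Z = jωL = j·230·0.0118 = 0 + j2.714 Ω
Step 3 — Series combination: Z_total = R + L = 69.6 + j2.714 Ω = 69.65∠2.2° Ω.
Step 4 — Power factor: PF = cos(φ) = Re(Z)/|Z| = 69.6/69.653 = 0.9992.
Step 5 — Type: Im(Z) = 2.714 ⇒ lagging (phase φ = 2.2°).

PF = 0.9992 (lagging, φ = 2.2°)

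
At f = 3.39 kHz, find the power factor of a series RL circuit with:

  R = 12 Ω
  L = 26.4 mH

Step 1 — Angular frequency: ω = 2π·f = 2π·3390 = 2.13e+04 rad/s.
Step 2 — Component impedances:
  R: Z = R = 12 Ω
  L: Z = jωL = j·2.13e+04·0.0264 = 0 + j562.3 Ω
Step 3 — Series combination: Z_total = R + L = 12 + j562.3 Ω = 562.4∠88.8° Ω.
Step 4 — Power factor: PF = cos(φ) = Re(Z)/|Z| = 12/562.4 = 0.02134.
Step 5 — Type: Im(Z) = 562.3 ⇒ lagging (phase φ = 88.8°).

PF = 0.02134 (lagging, φ = 88.8°)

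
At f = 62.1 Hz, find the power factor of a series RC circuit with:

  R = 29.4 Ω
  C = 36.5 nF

Step 1 — Angular frequency: ω = 2π·f = 2π·62.1 = 390.2 rad/s.
Step 2 — Component impedances:
  R: Z = R = 29.4 Ω
  C: Z = 1/(jωC) = -j/(ω·C) = 0 - j7.022e+04 Ω
Step 3 — Series combination: Z_total = R + C = 29.4 - j7.022e+04 Ω = 7.022e+04∠-90.0° Ω.
Step 4 — Power factor: PF = cos(φ) = Re(Z)/|Z| = 29.4/7.022e+04 = 0.0004187.
Step 5 — Type: Im(Z) = -7.022e+04 ⇒ leading (phase φ = -90.0°).

PF = 0.0004187 (leading, φ = -90.0°)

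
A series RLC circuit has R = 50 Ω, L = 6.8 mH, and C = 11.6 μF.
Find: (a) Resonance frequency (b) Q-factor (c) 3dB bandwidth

Step 1 — Resonance: ω₀ = 1/√(LC) = 1/√(0.0068·1.16e-05) = 3561 rad/s.
Step 2 — f₀ = ω₀/(2π) = 566.7 Hz.
Step 3 — Series Q: Q = ω₀L/R = 3561·0.0068/50 = 0.4842.
Step 4 — Bandwidth: Δω = ω₀/Q = 7353 rad/s; BW = Δω/(2π) = 1170 Hz.

(a) f₀ = 566.7 Hz  (b) Q = 0.4842  (c) BW = 1170 Hz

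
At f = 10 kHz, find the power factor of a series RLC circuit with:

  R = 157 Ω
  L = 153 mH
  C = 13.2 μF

Step 1 — Angular frequency: ω = 2π·f = 2π·1e+04 = 6.283e+04 rad/s.
Step 2 — Component impedances:
  R: Z = R = 157 Ω
  L: Z = jωL = j·6.283e+04·0.153 = 0 + j9613 Ω
  C: Z = 1/(jωC) = -j/(ω·C) = 0 - j1.206 Ω
Step 3 — Series combination: Z_total = R + L + C = 157 + j9612 Ω = 9613∠89.1° Ω.
Step 4 — Power factor: PF = cos(φ) = Re(Z)/|Z| = 157/9613 = 0.01633.
Step 5 — Type: Im(Z) = 9612 ⇒ lagging (phase φ = 89.1°).

PF = 0.01633 (lagging, φ = 89.1°)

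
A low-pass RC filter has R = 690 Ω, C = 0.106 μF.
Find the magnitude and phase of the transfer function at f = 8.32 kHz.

Step 1 — Angular frequency: ω = 2π·8320 = 5.228e+04 rad/s.
Step 2 — Transfer function: H(jω) = 1/(1 + jωRC).
Step 3 — Denominator: 1 + jωRC = 1 + j·5.228e+04·690·1.06e-07 = 1 + j3.823.
Step 4 — H = 0.06402 - j0.2448.
Step 5 — Magnitude: |H| = 0.253 (-11.9 dB); phase: φ = -75.3°.

|H| = 0.253 (-11.9 dB), φ = -75.3°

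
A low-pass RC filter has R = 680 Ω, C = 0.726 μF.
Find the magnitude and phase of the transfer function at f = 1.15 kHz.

Step 1 — Angular frequency: ω = 2π·1150 = 7226 rad/s.
Step 2 — Transfer function: H(jω) = 1/(1 + jωRC).
Step 3 — Denominator: 1 + jωRC = 1 + j·7226·680·7.26e-07 = 1 + j3.567.
Step 4 — H = 0.07286 - j0.2599.
Step 5 — Magnitude: |H| = 0.2699 (-11.4 dB); phase: φ = -74.3°.

|H| = 0.2699 (-11.4 dB), φ = -74.3°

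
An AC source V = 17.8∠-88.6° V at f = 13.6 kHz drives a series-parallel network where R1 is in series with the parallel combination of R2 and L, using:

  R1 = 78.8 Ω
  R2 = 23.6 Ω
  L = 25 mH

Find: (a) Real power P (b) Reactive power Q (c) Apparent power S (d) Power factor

Step 1 — Angular frequency: ω = 2π·f = 2π·1.36e+04 = 8.545e+04 rad/s.
Step 2 — Component impedances:
  R1: Z = R = 78.8 Ω
  R2: Z = R = 23.6 Ω
  L: Z = jωL = j·8.545e+04·0.025 = 0 + j2136 Ω
Step 3 — Parallel branch: R2 || L = 1/(1/R2 + 1/L) = 23.6 + j0.2607 Ω.
Step 4 — Series with R1: Z_total = R1 + (R2 || L) = 102.4 + j0.2607 Ω = 102.4∠0.1° Ω.
Step 5 — Source phasor: V = 17.8∠-88.6° V = 0.4349 - j17.79 V.
Step 6 — Current: I = V / Z = 0.003805 - j0.1738 A = 0.1738∠-88.7° A.
Step 7 — Complex power: S = V·I* = 3.094 + j0.007877 VA.
Step 8 — Real power: P = Re(S) = 3.094 W.
Step 9 — Reactive power: Q = Im(S) = 0.007877 VAR.
Step 10 — Apparent power: |S| = 3.094 VA.
Step 11 — Power factor: PF = P/|S| = 1 (lagging).

(a) P = 3.094 W  (b) Q = 0.007877 VAR  (c) S = 3.094 VA  (d) PF = 1 (lagging)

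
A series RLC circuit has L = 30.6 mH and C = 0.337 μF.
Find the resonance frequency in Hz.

Step 1 — Resonance condition Im(Z)=0 gives ω₀ = 1/√(LC).
Step 2 — ω₀ = 1/√(0.0306·3.37e-07) = 9847 rad/s.
Step 3 — f₀ = ω₀/(2π) = 1567 Hz.

f₀ = 1567 Hz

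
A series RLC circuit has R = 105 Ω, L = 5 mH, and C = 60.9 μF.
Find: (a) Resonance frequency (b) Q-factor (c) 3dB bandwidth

Step 1 — Resonance condition Im(Z)=0 gives ω₀ = 1/√(LC).
Step 2 — ω₀ = 1/√(0.005·6.09e-05) = 1812 rad/s.
Step 3 — f₀ = ω₀/(2π) = 288.4 Hz.
Step 4 — Series Q: Q = ω₀L/R = 1812·0.005/105 = 0.0863.
Step 5 — 3dB bandwidth: Δω = ω₀/Q = 2.1e+04 rad/s; BW = Δω/(2π) = 3342 Hz.

(a) f₀ = 288.4 Hz  (b) Q = 0.0863  (c) BW = 3342 Hz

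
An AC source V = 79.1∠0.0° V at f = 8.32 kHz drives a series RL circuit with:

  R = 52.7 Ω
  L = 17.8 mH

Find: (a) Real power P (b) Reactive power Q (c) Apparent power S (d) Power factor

Step 1 — Angular frequency: ω = 2π·f = 2π·8320 = 5.228e+04 rad/s.
Step 2 — Component impedances:
  R: Z = R = 52.7 Ω
  L: Z = jωL = j·5.228e+04·0.0178 = 0 + j930.5 Ω
Step 3 — Series combination: Z_total = R + L = 52.7 + j930.5 Ω = 932∠86.8° Ω.
Step 4 — Source phasor: V = 79.1∠0.0° V = 79.1 V.
Step 5 — Current: I = V / Z = 0.004799 - j0.08473 A = 0.08487∠-86.8° A.
Step 6 — Complex power: S = V·I* = 0.3796 + j6.703 VA.
Step 7 — Real power: P = Re(S) = 0.3796 W.
Step 8 — Reactive power: Q = Im(S) = 6.703 VAR.
Step 9 — Apparent power: |S| = 6.713 VA.
Step 10 — Power factor: PF = P/|S| = 0.05654 (lagging).

(a) P = 0.3796 W  (b) Q = 6.703 VAR  (c) S = 6.713 VA  (d) PF = 0.05654 (lagging)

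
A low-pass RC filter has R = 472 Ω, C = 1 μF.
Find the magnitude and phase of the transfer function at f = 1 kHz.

Step 1 — Angular frequency: ω = 2π·1000 = 6283 rad/s.
Step 2 — Transfer function: H(jω) = 1/(1 + jωRC).
Step 3 — Denominator: 1 + jωRC = 1 + j·6283·472·1e-06 = 1 + j2.966.
Step 4 — H = 0.1021 - j0.3028.
Step 5 — Magnitude: |H| = 0.3195 (-9.9 dB); phase: φ = -71.4°.

|H| = 0.3195 (-9.9 dB), φ = -71.4°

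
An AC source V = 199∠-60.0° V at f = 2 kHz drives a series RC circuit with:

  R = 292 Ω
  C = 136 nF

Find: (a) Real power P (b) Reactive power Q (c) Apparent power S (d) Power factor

Step 1 — Angular frequency: ω = 2π·f = 2π·2000 = 1.257e+04 rad/s.
Step 2 — Component impedances:
  R: Z = R = 292 Ω
  C: Z = 1/(jωC) = -j/(ω·C) = 0 - j585.1 Ω
Step 3 — Series combination: Z_total = R + C = 292 - j585.1 Ω = 653.9∠-63.5° Ω.
Step 4 — Source phasor: V = 199∠-60.0° V = 99.5 - j172.3 V.
Step 5 — Current: I = V / Z = 0.3037 + j0.01847 A = 0.3043∠3.5° A.
Step 6 — Complex power: S = V·I* = 27.04 - j54.19 VA.
Step 7 — Real power: P = Re(S) = 27.04 W.
Step 8 — Reactive power: Q = Im(S) = -54.19 VAR.
Step 9 — Apparent power: |S| = 60.56 VA.
Step 10 — Power factor: PF = P/|S| = 0.4465 (leading).

(a) P = 27.04 W  (b) Q = -54.19 VAR  (c) S = 60.56 VA  (d) PF = 0.4465 (leading)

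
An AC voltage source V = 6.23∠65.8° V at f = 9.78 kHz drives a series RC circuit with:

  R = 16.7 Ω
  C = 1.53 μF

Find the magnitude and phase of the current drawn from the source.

Step 1 — Angular frequency: ω = 2π·f = 2π·9780 = 6.145e+04 rad/s.
Step 2 — Component impedances:
  R: Z = R = 16.7 Ω
  C: Z = 1/(jωC) = -j/(ω·C) = 0 - j10.64 Ω
Step 3 — Series combination: Z_total = R + C = 16.7 - j10.64 Ω = 19.8∠-32.5° Ω.
Step 4 — Source phasor: V = 6.23∠65.8° V = 2.554 + j5.683 V.
Step 5 — Ohm's law: I = V / Z_total = (2.554 + j5.683) / (16.7 - j10.64) = -0.04539 + j0.3114 A.
Step 6 — Convert to polar: |I| = 0.3147 A, ∠I = 98.3°.

I = 0.3147∠98.3° A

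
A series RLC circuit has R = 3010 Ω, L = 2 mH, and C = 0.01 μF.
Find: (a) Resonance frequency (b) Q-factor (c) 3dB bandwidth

Step 1 — Resonance condition Im(Z)=0 gives ω₀ = 1/√(LC).
Step 2 — ω₀ = 1/√(0.002·1e-08) = 2.236e+05 rad/s.
Step 3 — f₀ = ω₀/(2π) = 3.559e+04 Hz.
Step 4 — Series Q: Q = ω₀L/R = 2.236e+05·0.002/3010 = 0.1486.
Step 5 — 3dB bandwidth: Δω = ω₀/Q = 1.505e+06 rad/s; BW = Δω/(2π) = 2.395e+05 Hz.

(a) f₀ = 3.559e+04 Hz  (b) Q = 0.1486  (c) BW = 2.395e+05 Hz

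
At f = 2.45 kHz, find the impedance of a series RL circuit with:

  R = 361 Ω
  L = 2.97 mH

Step 1 — Angular frequency: ω = 2π·f = 2π·2450 = 1.539e+04 rad/s.
Step 2 — Component impedances:
  R: Z = R = 361 Ω
  L: Z = jωL = j·1.539e+04·0.00297 = 0 + j45.72 Ω
Step 3 — Series combination: Z_total = R + L = 361 + j45.72 Ω = 363.9∠7.2° Ω.

Z = 361 + j45.72 Ω = 363.9∠7.2° Ω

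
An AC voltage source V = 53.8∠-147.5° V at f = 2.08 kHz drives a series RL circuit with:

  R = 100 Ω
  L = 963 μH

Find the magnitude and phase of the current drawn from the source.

Step 1 — Angular frequency: ω = 2π·f = 2π·2080 = 1.307e+04 rad/s.
Step 2 — Component impedances:
  R: Z = R = 100 Ω
  L: Z = jωL = j·1.307e+04·0.000963 = 0 + j12.59 Ω
Step 3 — Series combination: Z_total = R + L = 100 + j12.59 Ω = 100.8∠7.2° Ω.
Step 4 — Source phasor: V = 53.8∠-147.5° V = -45.37 - j28.91 V.
Step 5 — Ohm's law: I = V / Z_total = (-45.37 - j28.91) / (100 + j12.59) = -0.4825 - j0.2283 A.
Step 6 — Convert to polar: |I| = 0.5338 A, ∠I = -154.7°.

I = 0.5338∠-154.7° A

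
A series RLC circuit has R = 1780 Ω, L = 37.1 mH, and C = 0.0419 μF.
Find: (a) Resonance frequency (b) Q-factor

Step 1 — Resonance condition Im(Z)=0 gives ω₀ = 1/√(LC).
Step 2 — ω₀ = 1/√(0.0371·4.19e-08) = 2.536e+04 rad/s.
Step 3 — f₀ = ω₀/(2π) = 4037 Hz.
Step 4 — Series Q: Q = ω₀L/R = 2.536e+04·0.0371/1780 = 0.5286.

(a) f₀ = 4037 Hz  (b) Q = 0.5286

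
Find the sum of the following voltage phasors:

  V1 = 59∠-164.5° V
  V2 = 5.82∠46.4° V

Step 1 — Convert each phasor to rectangular form:
  V1 = 59·(cos(-164.5°) + j·sin(-164.5°)) = -56.85 - j15.77 V
  V2 = 5.82·(cos(46.4°) + j·sin(46.4°)) = 4.014 + j4.215 V
Step 2 — Sum components: V_total = -52.84 - j11.55 V.
Step 3 — Convert to polar: |V_total| = 54.09 V, ∠V_total = -167.7°.

V_total = 54.09∠-167.7° V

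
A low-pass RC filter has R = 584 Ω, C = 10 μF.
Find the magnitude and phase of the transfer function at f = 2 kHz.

Step 1 — Angular frequency: ω = 2π·2000 = 1.257e+04 rad/s.
Step 2 — Transfer function: H(jω) = 1/(1 + jωRC).
Step 3 — Denominator: 1 + jωRC = 1 + j·1.257e+04·584·1e-05 = 1 + j73.39.
Step 4 — H = 0.0001856 - j0.01362.
Step 5 — Magnitude: |H| = 0.01363 (-37.3 dB); phase: φ = -89.2°.

|H| = 0.01363 (-37.3 dB), φ = -89.2°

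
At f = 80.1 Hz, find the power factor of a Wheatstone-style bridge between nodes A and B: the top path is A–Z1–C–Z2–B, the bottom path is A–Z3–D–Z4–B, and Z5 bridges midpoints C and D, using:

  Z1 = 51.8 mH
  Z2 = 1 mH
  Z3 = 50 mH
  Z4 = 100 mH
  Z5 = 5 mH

Step 1 — Angular frequency: ω = 2π·f = 2π·80.1 = 503.3 rad/s.
Step 2 — Component impedances:
  Z1: Z = jωL = j·503.3·0.0518 = 0 + j26.07 Ω
  Z2: Z = jωL = j·503.3·0.001 = 0 + j0.5033 Ω
  Z3: Z = jωL = j·503.3·0.05 = 0 + j25.16 Ω
  Z4: Z = jωL = j·503.3·0.1 = 0 + j50.33 Ω
  Z5: Z = jωL = j·503.3·0.005 = 0 + j2.516 Ω
Step 3 — Bridge requires nodal analysis (the Z5 bridge couples midpoints C and D, so the two paths cannot be reduced to a simple series/parallel combination). Setting node B to ground and injecting 1 A at node A, the 3-node admittance system at A, C, D solves to V_A = Z_AB = 0 + j13.87 Ω = 13.87∠90.0° Ω.
Step 4 — Power factor: PF = cos(φ) = Re(Z)/|Z| = 0/13.87 = 0.
Step 5 — Type: Im(Z) = 13.87 ⇒ lagging (phase φ = 90.0°).

PF = 0 (lagging, φ = 90.0°)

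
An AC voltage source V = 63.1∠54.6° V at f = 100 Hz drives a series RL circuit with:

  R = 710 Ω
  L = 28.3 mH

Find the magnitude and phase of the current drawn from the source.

Step 1 — Angular frequency: ω = 2π·f = 2π·100 = 628.3 rad/s.
Step 2 — Component impedances:
  R: Z = R = 710 Ω
  L: Z = jωL = j·628.3·0.0283 = 0 + j17.78 Ω
Step 3 — Series combination: Z_total = R + L = 710 + j17.78 Ω = 710.2∠1.4° Ω.
Step 4 — Source phasor: V = 63.1∠54.6° V = 36.55 + j51.43 V.
Step 5 — Ohm's law: I = V / Z_total = (36.55 + j51.43) / (710 + j17.78) = 0.05326 + j0.07111 A.
Step 6 — Convert to polar: |I| = 0.08885 A, ∠I = 53.2°.

I = 0.08885∠53.2° A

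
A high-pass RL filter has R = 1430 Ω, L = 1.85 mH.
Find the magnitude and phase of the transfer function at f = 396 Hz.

Step 1 — Angular frequency: ω = 2π·396 = 2488 rad/s.
Step 2 — Transfer function: H(jω) = jωL/(R + jωL).
Step 3 — Numerator jωL = j·4.603; denominator R + jωL = 1430 + j4.603.
Step 4 — H = 1.036e-05 + j0.003219.
Step 5 — Magnitude: |H| = 0.003219 (-49.8 dB); phase: φ = 89.8°.

|H| = 0.003219 (-49.8 dB), φ = 89.8°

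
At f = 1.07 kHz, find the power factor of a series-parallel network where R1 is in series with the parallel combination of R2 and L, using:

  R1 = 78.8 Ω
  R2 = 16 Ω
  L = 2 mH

Step 1 — Angular frequency: ω = 2π·f = 2π·1070 = 6723 rad/s.
Step 2 — Component impedances:
  R1: Z = R = 78.8 Ω
  R2: Z = R = 16 Ω
  L: Z = jωL = j·6723·0.002 = 0 + j13.45 Ω
Step 3 — Parallel branch: R2 || L = 1/(1/R2 + 1/L) = 6.623 + j7.881 Ω.
Step 4 — Series with R1: Z_total = R1 + (R2 || L) = 85.42 + j7.881 Ω = 85.79∠5.3° Ω.
Step 5 — Power factor: PF = cos(φ) = Re(Z)/|Z| = 85.423/85.785 = 0.9958.
Step 6 — Type: Im(Z) = 7.881 ⇒ lagging (phase φ = 5.3°).

PF = 0.9958 (lagging, φ = 5.3°)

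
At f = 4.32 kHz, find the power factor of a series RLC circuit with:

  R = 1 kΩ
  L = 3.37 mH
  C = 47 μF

Step 1 — Angular frequency: ω = 2π·f = 2π·4320 = 2.714e+04 rad/s.
Step 2 — Component impedances:
  R: Z = R = 1000 Ω
  L: Z = jωL = j·2.714e+04·0.00337 = 0 + j91.47 Ω
  C: Z = 1/(jωC) = -j/(ω·C) = 0 - j0.7839 Ω
Step 3 — Series combination: Z_total = R + L + C = 1000 + j90.69 Ω = 1004∠5.2° Ω.
Step 4 — Power factor: PF = cos(φ) = Re(Z)/|Z| = 1000/1004.1 = 0.9959.
Step 5 — Type: Im(Z) = 90.69 ⇒ lagging (phase φ = 5.2°).

PF = 0.9959 (lagging, φ = 5.2°)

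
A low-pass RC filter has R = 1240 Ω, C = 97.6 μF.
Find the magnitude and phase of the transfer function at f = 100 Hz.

Step 1 — Angular frequency: ω = 2π·100 = 628.3 rad/s.
Step 2 — Transfer function: H(jω) = 1/(1 + jωRC).
Step 3 — Denominator: 1 + jωRC = 1 + j·628.3·1240·9.76e-05 = 1 + j76.04.
Step 4 — H = 0.0001729 - j0.01315.
Step 5 — Magnitude: |H| = 0.01315 (-37.6 dB); phase: φ = -89.2°.

|H| = 0.01315 (-37.6 dB), φ = -89.2°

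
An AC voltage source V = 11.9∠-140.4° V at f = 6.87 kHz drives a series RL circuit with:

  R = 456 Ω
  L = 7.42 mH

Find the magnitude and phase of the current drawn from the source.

Step 1 — Angular frequency: ω = 2π·f = 2π·6870 = 4.317e+04 rad/s.
Step 2 — Component impedances:
  R: Z = R = 456 Ω
  L: Z = jωL = j·4.317e+04·0.00742 = 0 + j320.3 Ω
Step 3 — Series combination: Z_total = R + L = 456 + j320.3 Ω = 557.2∠35.1° Ω.
Step 4 — Source phasor: V = 11.9∠-140.4° V = -9.169 - j7.585 V.
Step 5 — Ohm's law: I = V / Z_total = (-9.169 - j7.585) / (456 + j320.3) = -0.02129 - j0.001682 A.
Step 6 — Convert to polar: |I| = 0.02136 A, ∠I = -175.5°.

I = 0.02136∠-175.5° A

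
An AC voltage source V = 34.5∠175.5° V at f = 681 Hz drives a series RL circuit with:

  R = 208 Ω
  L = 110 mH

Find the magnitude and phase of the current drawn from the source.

Step 1 — Angular frequency: ω = 2π·f = 2π·681 = 4279 rad/s.
Step 2 — Component impedances:
  R: Z = R = 208 Ω
  L: Z = jωL = j·4279·0.11 = 0 + j470.7 Ω
Step 3 — Series combination: Z_total = R + L = 208 + j470.7 Ω = 514.6∠66.2° Ω.
Step 4 — Source phasor: V = 34.5∠175.5° V = -34.39 + j2.707 V.
Step 5 — Ohm's law: I = V / Z_total = (-34.39 + j2.707) / (208 + j470.7) = -0.02221 + j0.06326 A.
Step 6 — Convert to polar: |I| = 0.06704 A, ∠I = 109.3°.

I = 0.06704∠109.3° A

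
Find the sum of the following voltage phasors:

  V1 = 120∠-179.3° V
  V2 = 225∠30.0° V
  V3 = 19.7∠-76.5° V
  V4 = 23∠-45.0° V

Step 1 — Convert each phasor to rectangular form:
  V1 = 120·(cos(-179.3°) + j·sin(-179.3°)) = -120 - j1.466 V
  V2 = 225·(cos(30.0°) + j·sin(30.0°)) = 194.9 + j112.5 V
  V3 = 19.7·(cos(-76.5°) + j·sin(-76.5°)) = 4.599 - j19.16 V
  V4 = 23·(cos(-45.0°) + j·sin(-45.0°)) = 16.26 - j16.26 V
Step 2 — Sum components: V_total = 95.73 + j75.61 V.
Step 3 — Convert to polar: |V_total| = 122 V, ∠V_total = 38.3°.

V_total = 122∠38.3° V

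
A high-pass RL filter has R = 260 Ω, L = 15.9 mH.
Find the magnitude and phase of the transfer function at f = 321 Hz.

Step 1 — Angular frequency: ω = 2π·321 = 2017 rad/s.
Step 2 — Transfer function: H(jω) = jωL/(R + jωL).
Step 3 — Numerator jωL = j·32.07; denominator R + jωL = 260 + j32.07.
Step 4 — H = 0.01499 + j0.1215.
Step 5 — Magnitude: |H| = 0.1224 (-18.2 dB); phase: φ = 83.0°.

|H| = 0.1224 (-18.2 dB), φ = 83.0°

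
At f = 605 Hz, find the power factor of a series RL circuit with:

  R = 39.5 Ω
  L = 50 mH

Step 1 — Angular frequency: ω = 2π·f = 2π·605 = 3801 rad/s.
Step 2 — Component impedances:
  R: Z = R = 39.5 Ω
  L: Z = jωL = j·3801·0.05 = 0 + j190.1 Ω
Step 3 — Series combination: Z_total = R + L = 39.5 + j190.1 Ω = 194.1∠78.3° Ω.
Step 4 — Power factor: PF = cos(φ) = Re(Z)/|Z| = 39.5/194.1 = 0.2035.
Step 5 — Type: Im(Z) = 190.1 ⇒ lagging (phase φ = 78.3°).

PF = 0.2035 (lagging, φ = 78.3°)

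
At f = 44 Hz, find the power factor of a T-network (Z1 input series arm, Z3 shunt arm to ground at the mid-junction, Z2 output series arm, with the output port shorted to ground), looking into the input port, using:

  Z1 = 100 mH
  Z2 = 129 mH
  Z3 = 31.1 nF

Step 1 — Angular frequency: ω = 2π·f = 2π·44 = 276.5 rad/s.
Step 2 — Component impedances:
  Z1: Z = jωL = j·276.5·0.1 = 0 + j27.65 Ω
  Z2: Z = jωL = j·276.5·0.129 = 0 + j35.66 Ω
  Z3: Z = 1/(jωC) = -j/(ω·C) = 0 - j1.163e+05 Ω
Step 3 — With the output port shorted to ground, the output series arm Z2 runs from the junction to ground; the shunt arm Z3 also runs from the junction to ground. They appear in parallel: Z3 || Z2 = 0 + j35.67 Ω.
Step 4 — Series with input arm Z1: Z_in = Z1 + (Z3 || Z2) = 0 + j63.32 Ω = 63.32∠90.0° Ω.
Step 5 — Power factor: PF = cos(φ) = Re(Z)/|Z| = 0/63.32 = 0.
Step 6 — Type: Im(Z) = 63.32 ⇒ lagging (phase φ = 90.0°).

PF = 0 (lagging, φ = 90.0°)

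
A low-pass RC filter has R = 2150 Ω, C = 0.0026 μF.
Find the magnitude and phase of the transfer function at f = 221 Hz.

Step 1 — Angular frequency: ω = 2π·221 = 1389 rad/s.
Step 2 — Transfer function: H(jω) = 1/(1 + jωRC).
Step 3 — Denominator: 1 + jωRC = 1 + j·1389·2150·2.6e-09 = 1 + j0.007762.
Step 4 — H = 0.9999 - j0.007762.
Step 5 — Magnitude: |H| = 1 (-0.0 dB); phase: φ = -0.4°.

|H| = 1 (-0.0 dB), φ = -0.4°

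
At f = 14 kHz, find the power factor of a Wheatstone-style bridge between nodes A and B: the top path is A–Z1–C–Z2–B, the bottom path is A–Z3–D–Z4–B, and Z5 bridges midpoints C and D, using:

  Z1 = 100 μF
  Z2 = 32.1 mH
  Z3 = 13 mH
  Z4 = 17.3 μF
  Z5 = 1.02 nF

Step 1 — Angular frequency: ω = 2π·f = 2π·1.4e+04 = 8.796e+04 rad/s.
Step 2 — Component impedances:
  Z1: Z = 1/(jωC) = -j/(ω·C) = 0 - j0.1137 Ω
  Z2: Z = jωL = j·8.796e+04·0.0321 = 0 + j2824 Ω
  Z3: Z = jωL = j·8.796e+04·0.013 = 0 + j1144 Ω
  Z4: Z = 1/(jωC) = -j/(ω·C) = 0 - j0.6571 Ω
  Z5: Z = 1/(jωC) = -j/(ω·C) = 0 - j1.115e+04 Ω
Step 3 — Bridge requires nodal analysis (the Z5 bridge couples midpoints C and D, so the two paths cannot be reduced to a simple series/parallel combination). Setting node B to ground and injecting 1 A at node A, the 3-node admittance system at A, C, D solves to V_A = Z_AB = 0 + j877.7 Ω = 877.7∠90.0° Ω.
Step 4 — Power factor: PF = cos(φ) = Re(Z)/|Z| = 0/877.7 = 0.
Step 5 — Type: Im(Z) = 877.7 ⇒ lagging (phase φ = 90.0°).

PF = 0 (lagging, φ = 90.0°)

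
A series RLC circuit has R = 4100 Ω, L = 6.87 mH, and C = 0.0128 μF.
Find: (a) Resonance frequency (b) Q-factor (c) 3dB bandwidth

Step 1 — Resonance: ω₀ = 1/√(LC) = 1/√(0.00687·1.28e-08) = 1.066e+05 rad/s.
Step 2 — f₀ = ω₀/(2π) = 1.697e+04 Hz.
Step 3 — Series Q: Q = ω₀L/R = 1.066e+05·0.00687/4100 = 0.1787.
Step 4 — Bandwidth: Δω = ω₀/Q = 5.968e+05 rad/s; BW = Δω/(2π) = 9.498e+04 Hz.

(a) f₀ = 1.697e+04 Hz  (b) Q = 0.1787  (c) BW = 9.498e+04 Hz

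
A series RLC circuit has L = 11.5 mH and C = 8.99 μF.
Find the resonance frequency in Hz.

Step 1 — Resonance condition Im(Z)=0 gives ω₀ = 1/√(LC).
Step 2 — ω₀ = 1/√(0.0115·8.99e-06) = 3110 rad/s.
Step 3 — f₀ = ω₀/(2π) = 495 Hz.

f₀ = 495 Hz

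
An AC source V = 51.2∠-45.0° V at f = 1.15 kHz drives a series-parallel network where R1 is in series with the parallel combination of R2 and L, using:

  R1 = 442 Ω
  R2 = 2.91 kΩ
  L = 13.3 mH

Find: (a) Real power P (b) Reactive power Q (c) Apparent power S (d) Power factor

Step 1 — Angular frequency: ω = 2π·f = 2π·1150 = 7226 rad/s.
Step 2 — Component impedances:
  R1: Z = R = 442 Ω
  R2: Z = R = 2910 Ω
  L: Z = jωL = j·7226·0.0133 = 0 + j96.1 Ω
Step 3 — Parallel branch: R2 || L = 1/(1/R2 + 1/L) = 3.17 + j96 Ω.
Step 4 — Series with R1: Z_total = R1 + (R2 || L) = 445.2 + j96 Ω = 455.4∠12.2° Ω.
Step 5 — Source phasor: V = 51.2∠-45.0° V = 36.2 - j36.2 V.
Step 6 — Current: I = V / Z = 0.06095 - j0.09447 A = 0.1124∠-57.2° A.
Step 7 — Complex power: S = V·I* = 5.627 + j1.213 VA.
Step 8 — Real power: P = Re(S) = 5.627 W.
Step 9 — Reactive power: Q = Im(S) = 1.213 VAR.
Step 10 — Apparent power: |S| = 5.756 VA.
Step 11 — Power factor: PF = P/|S| = 0.9775 (lagging).

(a) P = 5.627 W  (b) Q = 1.213 VAR  (c) S = 5.756 VA  (d) PF = 0.9775 (lagging)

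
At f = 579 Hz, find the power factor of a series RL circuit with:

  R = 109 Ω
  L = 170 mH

Step 1 — Angular frequency: ω = 2π·f = 2π·579 = 3638 rad/s.
Step 2 — Component impedances:
  R: Z = R = 109 Ω
  L: Z = jωL = j·3638·0.17 = 0 + j618.5 Ω
Step 3 — Series combination: Z_total = R + L = 109 + j618.5 Ω = 628∠80.0° Ω.
Step 4 — Power factor: PF = cos(φ) = Re(Z)/|Z| = 109/628 = 0.1736.
Step 5 — Type: Im(Z) = 618.5 ⇒ lagging (phase φ = 80.0°).

PF = 0.1736 (lagging, φ = 80.0°)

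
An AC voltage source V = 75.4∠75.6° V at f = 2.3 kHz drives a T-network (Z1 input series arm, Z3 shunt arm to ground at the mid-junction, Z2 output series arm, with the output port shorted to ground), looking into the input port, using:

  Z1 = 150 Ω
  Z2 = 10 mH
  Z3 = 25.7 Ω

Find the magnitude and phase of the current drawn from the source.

Step 1 — Angular frequency: ω = 2π·f = 2π·2300 = 1.445e+04 rad/s.
Step 2 — Component impedances:
  Z1: Z = R = 150 Ω
  Z2: Z = jωL = j·1.445e+04·0.01 = 0 + j144.5 Ω
  Z3: Z = R = 25.7 Ω
Step 3 — With the output port shorted to ground, the output series arm Z2 runs from the junction to ground; the shunt arm Z3 also runs from the junction to ground. They appear in parallel: Z3 || Z2 = 24.91 + j4.43 Ω.
Step 4 — Series with input arm Z1: Z_in = Z1 + (Z3 || Z2) = 174.9 + j4.43 Ω = 175∠1.5° Ω.
Step 5 — Source phasor: V = 75.4∠75.6° V = 18.75 + j73.03 V.
Step 6 — Ohm's law: I = V / Z_total = (18.75 + j73.03) / (174.9 + j4.43) = 0.1177 + j0.4145 A.
Step 7 — Convert to polar: |I| = 0.4309 A, ∠I = 74.1°.

I = 0.4309∠74.1° A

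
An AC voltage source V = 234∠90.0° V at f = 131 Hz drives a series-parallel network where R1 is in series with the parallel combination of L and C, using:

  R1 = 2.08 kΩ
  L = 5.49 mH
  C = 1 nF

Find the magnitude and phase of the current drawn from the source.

Step 1 — Angular frequency: ω = 2π·f = 2π·131 = 823.1 rad/s.
Step 2 — Component impedances:
  R1: Z = R = 2080 Ω
  L: Z = jωL = j·823.1·0.00549 = 0 + j4.519 Ω
  C: Z = 1/(jωC) = -j/(ω·C) = 0 - j1.215e+06 Ω
Step 3 — Parallel branch: L || C = 1/(1/L + 1/C) = 0 + j4.519 Ω.
Step 4 — Series with R1: Z_total = R1 + (L || C) = 2080 + j4.519 Ω = 2080∠0.1° Ω.
Step 5 — Source phasor: V = 234∠90.0° V = 0 + j234 V.
Step 6 — Ohm's law: I = V / Z_total = (0 + j234) / (2080 + j4.519) = 0.0002444 + j0.1125 A.
Step 7 — Convert to polar: |I| = 0.1125 A, ∠I = 89.9°.

I = 0.1125∠89.9° A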